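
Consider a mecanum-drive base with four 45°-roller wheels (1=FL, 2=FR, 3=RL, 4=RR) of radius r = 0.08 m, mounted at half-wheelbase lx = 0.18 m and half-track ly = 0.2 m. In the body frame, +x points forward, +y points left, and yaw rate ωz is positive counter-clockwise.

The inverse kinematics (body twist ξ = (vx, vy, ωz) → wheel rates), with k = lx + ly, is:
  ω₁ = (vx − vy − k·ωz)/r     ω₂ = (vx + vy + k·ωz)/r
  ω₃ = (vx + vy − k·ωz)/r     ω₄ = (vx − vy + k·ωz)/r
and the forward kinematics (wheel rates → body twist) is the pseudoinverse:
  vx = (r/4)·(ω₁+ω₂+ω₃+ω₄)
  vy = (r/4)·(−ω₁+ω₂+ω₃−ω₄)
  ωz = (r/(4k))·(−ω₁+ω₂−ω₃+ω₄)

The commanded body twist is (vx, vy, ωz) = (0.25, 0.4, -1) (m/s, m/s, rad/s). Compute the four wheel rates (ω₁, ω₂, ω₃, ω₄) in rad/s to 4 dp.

k = lx + ly = 0.18 + 0.2 = 0.3800;  k·ωz = 0.3800·-1 = -0.3800
ω₁ (FL) = (vx − vy − k·ωz)/r = 0.2300/0.08 = 2.8750
ω₂ (FR) = (vx + vy + k·ωz)/r = 0.2700/0.08 = 3.3750
ω₃ (RL) = (vx + vy − k·ωz)/r = 1.0300/0.08 = 12.8750
ω₄ (RR) = (vx − vy + k·ωz)/r = -0.5300/0.08 = -6.6250

(2.8750, 3.3750, 12.8750, -6.6250)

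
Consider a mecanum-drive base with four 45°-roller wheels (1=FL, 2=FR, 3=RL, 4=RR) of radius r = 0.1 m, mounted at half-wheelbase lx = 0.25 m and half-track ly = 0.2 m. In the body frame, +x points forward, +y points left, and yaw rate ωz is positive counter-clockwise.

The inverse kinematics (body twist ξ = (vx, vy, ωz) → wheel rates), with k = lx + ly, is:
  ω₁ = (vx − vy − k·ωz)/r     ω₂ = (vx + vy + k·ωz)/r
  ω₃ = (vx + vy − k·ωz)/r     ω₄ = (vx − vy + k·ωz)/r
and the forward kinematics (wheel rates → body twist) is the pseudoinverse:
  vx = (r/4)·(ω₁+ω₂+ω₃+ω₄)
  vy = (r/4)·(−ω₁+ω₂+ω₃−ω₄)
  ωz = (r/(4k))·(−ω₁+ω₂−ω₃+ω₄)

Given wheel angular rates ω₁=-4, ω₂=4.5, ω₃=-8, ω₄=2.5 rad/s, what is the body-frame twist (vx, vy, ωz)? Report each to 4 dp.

k = lx + ly = 0.25 + 0.2 = 0.4500
ω₁+ω₂+ω₃+ω₄ = -5.0000  →  vx = (0.1/4)·-5.0000 = -0.1250
−ω₁+ω₂+ω₃−ω₄ = -2.0000  →  vy = (0.1/4)·-2.0000 = -0.0500
−ω₁+ω₂−ω₃+ω₄ = 19.0000  →  ωz = (0.1/1.8000)·19.0000 = 1.0556

(-0.1250, -0.0500, 1.0556)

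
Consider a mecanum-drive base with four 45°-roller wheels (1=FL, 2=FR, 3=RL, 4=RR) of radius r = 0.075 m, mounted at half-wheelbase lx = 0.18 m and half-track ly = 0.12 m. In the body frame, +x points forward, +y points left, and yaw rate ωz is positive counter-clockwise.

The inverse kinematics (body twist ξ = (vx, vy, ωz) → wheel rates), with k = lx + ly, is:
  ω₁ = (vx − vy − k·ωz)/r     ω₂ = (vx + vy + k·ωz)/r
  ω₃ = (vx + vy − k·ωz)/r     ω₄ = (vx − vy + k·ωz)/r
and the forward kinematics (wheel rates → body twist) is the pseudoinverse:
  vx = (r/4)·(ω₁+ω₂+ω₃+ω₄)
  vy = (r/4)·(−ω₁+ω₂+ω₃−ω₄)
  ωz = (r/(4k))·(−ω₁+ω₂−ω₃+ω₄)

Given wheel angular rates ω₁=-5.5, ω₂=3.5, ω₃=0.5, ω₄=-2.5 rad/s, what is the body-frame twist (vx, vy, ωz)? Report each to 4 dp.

k = lx + ly = 0.18 + 0.12 = 0.3000
ω₁+ω₂+ω₃+ω₄ = -4.0000  →  vx = (0.075/4)·-4.0000 = -0.0750
−ω₁+ω₂+ω₃−ω₄ = 12.0000  →  vy = (0.075/4)·12.0000 = 0.2250
−ω₁+ω₂−ω₃+ω₄ = 6.0000  →  ωz = (0.075/1.2000)·6.0000 = 0.3750

(-0.0750, 0.2250, 0.3750)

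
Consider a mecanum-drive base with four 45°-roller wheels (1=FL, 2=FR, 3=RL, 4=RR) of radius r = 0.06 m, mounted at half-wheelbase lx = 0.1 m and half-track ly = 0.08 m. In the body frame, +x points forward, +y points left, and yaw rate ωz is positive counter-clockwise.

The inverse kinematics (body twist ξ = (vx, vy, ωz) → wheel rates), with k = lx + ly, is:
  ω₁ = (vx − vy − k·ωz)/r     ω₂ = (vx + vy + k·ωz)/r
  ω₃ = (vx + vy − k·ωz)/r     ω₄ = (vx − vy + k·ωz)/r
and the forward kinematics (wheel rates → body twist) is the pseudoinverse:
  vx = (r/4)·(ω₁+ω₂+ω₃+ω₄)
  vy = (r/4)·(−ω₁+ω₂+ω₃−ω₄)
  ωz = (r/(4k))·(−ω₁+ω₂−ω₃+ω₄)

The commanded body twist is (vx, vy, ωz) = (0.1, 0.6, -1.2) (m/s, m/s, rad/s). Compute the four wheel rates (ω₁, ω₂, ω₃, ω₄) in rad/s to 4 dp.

(-4.7333, 8.0667, 15.2667, -11.9333)

k = lx + ly = 0.1 + 0.08 = 0.1800;  k·ωz = 0.1800·-1.2 = -0.2160
ω₁ (FL) = (vx − vy − k·ωz)/r = -0.2840/0.06 = -4.7333
ω₂ (FR) = (vx + vy + k·ωz)/r = 0.4840/0.06 = 8.0667
ω₃ (RL) = (vx + vy − k·ωz)/r = 0.9160/0.06 = 15.2667
ω₄ (RR) = (vx − vy + k·ωz)/r = -0.7160/0.06 = -11.9333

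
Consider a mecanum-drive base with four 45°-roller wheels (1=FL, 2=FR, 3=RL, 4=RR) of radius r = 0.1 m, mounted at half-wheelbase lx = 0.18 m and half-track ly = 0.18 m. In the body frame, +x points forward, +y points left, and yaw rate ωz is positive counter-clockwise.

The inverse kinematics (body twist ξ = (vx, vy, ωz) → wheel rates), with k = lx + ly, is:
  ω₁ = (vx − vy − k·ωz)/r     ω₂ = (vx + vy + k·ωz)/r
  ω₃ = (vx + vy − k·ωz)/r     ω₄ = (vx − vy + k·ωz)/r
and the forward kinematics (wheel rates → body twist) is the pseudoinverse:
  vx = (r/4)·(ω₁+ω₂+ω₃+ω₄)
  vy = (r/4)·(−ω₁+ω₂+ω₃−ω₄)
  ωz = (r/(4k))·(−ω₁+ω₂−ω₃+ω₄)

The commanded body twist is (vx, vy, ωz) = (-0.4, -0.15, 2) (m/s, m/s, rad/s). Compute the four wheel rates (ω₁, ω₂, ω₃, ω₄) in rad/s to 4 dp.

k = lx + ly = 0.18 + 0.18 = 0.3600;  k·ωz = 0.3600·2 = 0.7200
ω₁ (FL) = (vx − vy − k·ωz)/r = -0.9700/0.1 = -9.7000
ω₂ (FR) = (vx + vy + k·ωz)/r = 0.1700/0.1 = 1.7000
ω₃ (RL) = (vx + vy − k·ωz)/r = -1.2700/0.1 = -12.7000
ω₄ (RR) = (vx − vy + k·ωz)/r = 0.4700/0.1 = 4.7000

(-9.7000, 1.7000, -12.7000, 4.7000)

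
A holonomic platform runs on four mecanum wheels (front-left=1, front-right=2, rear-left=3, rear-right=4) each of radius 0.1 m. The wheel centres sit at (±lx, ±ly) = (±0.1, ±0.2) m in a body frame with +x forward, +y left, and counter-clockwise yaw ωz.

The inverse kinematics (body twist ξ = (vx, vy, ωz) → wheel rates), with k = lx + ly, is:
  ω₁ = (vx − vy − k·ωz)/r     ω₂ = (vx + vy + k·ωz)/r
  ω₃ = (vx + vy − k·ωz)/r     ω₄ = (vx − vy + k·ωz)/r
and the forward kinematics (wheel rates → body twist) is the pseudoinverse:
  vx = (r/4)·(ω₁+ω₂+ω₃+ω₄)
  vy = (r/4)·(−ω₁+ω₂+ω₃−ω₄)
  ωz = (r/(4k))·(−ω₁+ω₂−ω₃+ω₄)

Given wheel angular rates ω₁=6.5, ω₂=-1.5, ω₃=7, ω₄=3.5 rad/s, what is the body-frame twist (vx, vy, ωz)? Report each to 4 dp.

(0.3875, -0.1125, -0.9583)

k = lx + ly = 0.1 + 0.2 = 0.3000
ω₁+ω₂+ω₃+ω₄ = 15.5000  →  vx = (0.1/4)·15.5000 = 0.3875
−ω₁+ω₂+ω₃−ω₄ = -4.5000  →  vy = (0.1/4)·-4.5000 = -0.1125
−ω₁+ω₂−ω₃+ω₄ = -11.5000  →  ωz = (0.1/1.2000)·-11.5000 = -0.9583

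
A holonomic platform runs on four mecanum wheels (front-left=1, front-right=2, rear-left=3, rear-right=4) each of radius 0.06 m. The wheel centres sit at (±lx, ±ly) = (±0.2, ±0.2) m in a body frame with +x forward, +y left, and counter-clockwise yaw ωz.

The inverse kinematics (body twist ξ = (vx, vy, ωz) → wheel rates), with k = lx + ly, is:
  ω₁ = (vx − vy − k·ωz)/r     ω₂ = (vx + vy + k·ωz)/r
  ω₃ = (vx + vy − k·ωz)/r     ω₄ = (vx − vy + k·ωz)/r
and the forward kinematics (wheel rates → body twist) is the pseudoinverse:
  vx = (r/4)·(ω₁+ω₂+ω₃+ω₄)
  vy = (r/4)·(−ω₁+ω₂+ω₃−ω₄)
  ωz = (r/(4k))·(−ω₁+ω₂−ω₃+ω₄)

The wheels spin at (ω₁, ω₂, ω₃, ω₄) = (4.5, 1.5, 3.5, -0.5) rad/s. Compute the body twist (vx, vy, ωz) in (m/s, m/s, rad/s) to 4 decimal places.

k = lx + ly = 0.2 + 0.2 = 0.4000
ω₁+ω₂+ω₃+ω₄ = 9.0000  →  vx = (0.06/4)·9.0000 = 0.1350
−ω₁+ω₂+ω₃−ω₄ = 1.0000  →  vy = (0.06/4)·1.0000 = 0.0150
−ω₁+ω₂−ω₃+ω₄ = -7.0000  →  ωz = (0.06/1.6000)·-7.0000 = -0.2625

(0.1350, 0.0150, -0.2625)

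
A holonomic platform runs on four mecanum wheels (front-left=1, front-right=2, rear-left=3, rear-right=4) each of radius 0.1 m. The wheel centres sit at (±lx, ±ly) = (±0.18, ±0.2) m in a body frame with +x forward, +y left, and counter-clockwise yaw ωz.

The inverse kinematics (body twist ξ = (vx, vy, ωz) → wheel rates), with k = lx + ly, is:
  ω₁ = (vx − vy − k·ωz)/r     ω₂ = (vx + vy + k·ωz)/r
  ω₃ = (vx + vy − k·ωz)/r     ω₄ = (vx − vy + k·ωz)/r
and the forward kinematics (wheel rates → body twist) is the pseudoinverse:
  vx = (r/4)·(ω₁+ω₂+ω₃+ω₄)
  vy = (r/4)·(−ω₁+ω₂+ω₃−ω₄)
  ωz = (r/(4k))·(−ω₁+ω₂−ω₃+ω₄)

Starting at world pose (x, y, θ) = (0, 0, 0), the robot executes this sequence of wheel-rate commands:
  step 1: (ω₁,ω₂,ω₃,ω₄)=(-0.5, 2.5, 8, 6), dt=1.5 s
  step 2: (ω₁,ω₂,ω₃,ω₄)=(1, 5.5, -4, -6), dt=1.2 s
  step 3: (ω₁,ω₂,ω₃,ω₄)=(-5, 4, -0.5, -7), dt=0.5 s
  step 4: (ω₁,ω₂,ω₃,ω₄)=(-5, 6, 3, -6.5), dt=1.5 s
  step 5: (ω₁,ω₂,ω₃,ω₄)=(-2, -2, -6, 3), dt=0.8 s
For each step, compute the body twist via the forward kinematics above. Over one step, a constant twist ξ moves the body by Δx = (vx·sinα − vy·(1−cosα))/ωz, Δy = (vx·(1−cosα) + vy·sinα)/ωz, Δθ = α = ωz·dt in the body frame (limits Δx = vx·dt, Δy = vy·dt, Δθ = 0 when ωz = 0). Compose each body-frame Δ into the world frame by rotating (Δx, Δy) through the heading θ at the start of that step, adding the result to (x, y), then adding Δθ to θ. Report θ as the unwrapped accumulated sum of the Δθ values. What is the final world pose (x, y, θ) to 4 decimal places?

(-0.1124, 0.9599, 1.0000)

step 1: ξ=(vx,vy,ωz)=(0.4000, 0.1250, 0.0658), dt=1.5 → body Δ=(0.5898, 0.2168, 0.0987) → world pose (0.5898, 0.2168, 0.0987)
step 2: ξ=(vx,vy,ωz)=(-0.0875, 0.1625, 0.1645), dt=1.2 → body Δ=(-0.1235, 0.1834, 0.1974) → world pose (0.4488, 0.3871, 0.2961)
step 3: ξ=(vx,vy,ωz)=(-0.2125, 0.3875, 0.1645), dt=0.5 → body Δ=(-0.1141, 0.1892, 0.0822) → world pose (0.2845, 0.5348, 0.3783)
step 4: ξ=(vx,vy,ωz)=(-0.0625, 0.5125, 0.0987), dt=1.5 → body Δ=(-0.1502, 0.7590, 0.1480) → world pose (-0.1354, 1.1847, 0.5263)
step 5: ξ=(vx,vy,ωz)=(-0.1750, -0.2250, 0.5921), dt=0.8 → body Δ=(-0.0930, -0.2059, 0.4737) → world pose (-0.1124, 0.9599, 1.0000)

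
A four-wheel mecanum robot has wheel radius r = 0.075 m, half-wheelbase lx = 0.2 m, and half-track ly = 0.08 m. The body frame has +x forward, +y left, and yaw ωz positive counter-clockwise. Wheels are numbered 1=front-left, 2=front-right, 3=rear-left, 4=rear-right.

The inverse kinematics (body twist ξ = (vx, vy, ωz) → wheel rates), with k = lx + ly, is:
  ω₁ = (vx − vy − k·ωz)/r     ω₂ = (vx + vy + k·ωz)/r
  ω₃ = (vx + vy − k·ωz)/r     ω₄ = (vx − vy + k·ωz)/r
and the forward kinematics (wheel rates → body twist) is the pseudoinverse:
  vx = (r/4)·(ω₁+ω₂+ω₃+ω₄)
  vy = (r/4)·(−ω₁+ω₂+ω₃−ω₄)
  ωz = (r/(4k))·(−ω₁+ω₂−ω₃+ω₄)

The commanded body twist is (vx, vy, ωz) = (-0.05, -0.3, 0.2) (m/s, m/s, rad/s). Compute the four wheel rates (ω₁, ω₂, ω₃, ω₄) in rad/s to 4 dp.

(2.5867, -3.9200, -5.4133, 4.0800)

k = lx + ly = 0.2 + 0.08 = 0.2800;  k·ωz = 0.2800·0.2 = 0.0560
ω₁ (FL) = (vx − vy − k·ωz)/r = 0.1940/0.075 = 2.5867
ω₂ (FR) = (vx + vy + k·ωz)/r = -0.2940/0.075 = -3.9200
ω₃ (RL) = (vx + vy − k·ωz)/r = -0.4060/0.075 = -5.4133
ω₄ (RR) = (vx − vy + k·ωz)/r = 0.3060/0.075 = 4.0800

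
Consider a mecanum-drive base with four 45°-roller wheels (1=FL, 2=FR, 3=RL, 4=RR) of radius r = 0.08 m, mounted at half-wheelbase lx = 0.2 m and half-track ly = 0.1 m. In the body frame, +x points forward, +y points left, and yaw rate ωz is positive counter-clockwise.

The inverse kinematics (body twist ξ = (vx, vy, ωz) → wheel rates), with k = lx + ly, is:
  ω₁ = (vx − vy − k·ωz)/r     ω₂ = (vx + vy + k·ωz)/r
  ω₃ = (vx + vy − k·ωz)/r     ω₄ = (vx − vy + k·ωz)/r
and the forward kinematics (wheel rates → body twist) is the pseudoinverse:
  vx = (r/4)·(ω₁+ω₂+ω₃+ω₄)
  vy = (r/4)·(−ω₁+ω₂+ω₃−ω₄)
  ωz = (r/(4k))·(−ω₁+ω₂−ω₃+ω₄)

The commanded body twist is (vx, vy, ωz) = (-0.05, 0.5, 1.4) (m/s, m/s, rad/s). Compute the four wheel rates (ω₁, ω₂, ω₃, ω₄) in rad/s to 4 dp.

k = lx + ly = 0.2 + 0.1 = 0.3000;  k·ωz = 0.3000·1.4 = 0.4200
ω₁ (FL) = (vx − vy − k·ωz)/r = -0.9700/0.08 = -12.1250
ω₂ (FR) = (vx + vy + k·ωz)/r = 0.8700/0.08 = 10.8750
ω₃ (RL) = (vx + vy − k·ωz)/r = 0.0300/0.08 = 0.3750
ω₄ (RR) = (vx − vy + k·ωz)/r = -0.1300/0.08 = -1.6250

(-12.1250, 10.8750, 0.3750, -1.6250)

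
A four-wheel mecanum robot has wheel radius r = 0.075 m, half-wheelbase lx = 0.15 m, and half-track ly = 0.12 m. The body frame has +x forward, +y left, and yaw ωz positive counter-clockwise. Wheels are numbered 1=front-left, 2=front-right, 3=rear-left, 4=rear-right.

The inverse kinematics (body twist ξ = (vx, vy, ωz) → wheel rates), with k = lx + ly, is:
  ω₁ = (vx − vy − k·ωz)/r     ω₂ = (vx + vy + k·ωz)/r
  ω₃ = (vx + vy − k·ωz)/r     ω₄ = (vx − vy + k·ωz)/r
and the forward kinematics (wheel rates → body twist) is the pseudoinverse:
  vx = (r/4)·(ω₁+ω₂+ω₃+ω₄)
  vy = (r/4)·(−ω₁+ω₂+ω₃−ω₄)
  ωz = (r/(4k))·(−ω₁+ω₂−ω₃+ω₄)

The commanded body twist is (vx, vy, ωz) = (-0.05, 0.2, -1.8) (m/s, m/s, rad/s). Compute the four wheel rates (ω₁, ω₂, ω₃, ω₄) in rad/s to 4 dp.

(3.1467, -4.4800, 8.4800, -9.8133)

k = lx + ly = 0.15 + 0.12 = 0.2700;  k·ωz = 0.2700·-1.8 = -0.4860
ω₁ (FL) = (vx − vy − k·ωz)/r = 0.2360/0.075 = 3.1467
ω₂ (FR) = (vx + vy + k·ωz)/r = -0.3360/0.075 = -4.4800
ω₃ (RL) = (vx + vy − k·ωz)/r = 0.6360/0.075 = 8.4800
ω₄ (RR) = (vx − vy + k·ωz)/r = -0.7360/0.075 = -9.8133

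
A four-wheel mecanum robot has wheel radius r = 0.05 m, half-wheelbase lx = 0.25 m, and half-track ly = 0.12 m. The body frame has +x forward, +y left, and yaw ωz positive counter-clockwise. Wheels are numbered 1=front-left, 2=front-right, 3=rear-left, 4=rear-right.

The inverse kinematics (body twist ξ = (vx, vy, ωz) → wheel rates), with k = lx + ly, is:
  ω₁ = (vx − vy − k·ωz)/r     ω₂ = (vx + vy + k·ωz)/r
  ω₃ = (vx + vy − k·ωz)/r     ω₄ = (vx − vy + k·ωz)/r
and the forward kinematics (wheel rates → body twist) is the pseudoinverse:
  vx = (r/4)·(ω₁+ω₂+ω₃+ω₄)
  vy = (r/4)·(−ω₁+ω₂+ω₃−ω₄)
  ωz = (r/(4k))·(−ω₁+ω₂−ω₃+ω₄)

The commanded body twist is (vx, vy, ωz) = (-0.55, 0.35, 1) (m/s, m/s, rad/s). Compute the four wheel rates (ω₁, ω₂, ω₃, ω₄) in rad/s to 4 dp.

k = lx + ly = 0.25 + 0.12 = 0.3700;  k·ωz = 0.3700·1 = 0.3700
ω₁ (FL) = (vx − vy − k·ωz)/r = -1.2700/0.05 = -25.4000
ω₂ (FR) = (vx + vy + k·ωz)/r = 0.1700/0.05 = 3.4000
ω₃ (RL) = (vx + vy − k·ωz)/r = -0.5700/0.05 = -11.4000
ω₄ (RR) = (vx − vy + k·ωz)/r = -0.5300/0.05 = -10.6000

(-25.4000, 3.4000, -11.4000, -10.6000)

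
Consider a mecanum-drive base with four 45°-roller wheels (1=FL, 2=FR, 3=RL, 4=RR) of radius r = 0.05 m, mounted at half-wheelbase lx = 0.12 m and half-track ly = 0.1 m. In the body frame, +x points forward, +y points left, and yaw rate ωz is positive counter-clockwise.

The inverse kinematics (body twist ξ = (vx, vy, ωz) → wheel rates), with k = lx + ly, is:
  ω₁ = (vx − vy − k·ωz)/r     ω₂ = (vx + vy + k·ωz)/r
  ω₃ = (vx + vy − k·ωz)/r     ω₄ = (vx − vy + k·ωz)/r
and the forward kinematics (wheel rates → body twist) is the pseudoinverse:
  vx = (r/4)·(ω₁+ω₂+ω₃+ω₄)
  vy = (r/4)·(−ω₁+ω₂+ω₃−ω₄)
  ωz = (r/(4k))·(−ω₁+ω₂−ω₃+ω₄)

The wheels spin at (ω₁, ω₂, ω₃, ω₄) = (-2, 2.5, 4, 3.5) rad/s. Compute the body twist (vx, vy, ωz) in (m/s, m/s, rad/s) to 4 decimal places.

(0.1000, 0.0625, 0.2273)

k = lx + ly = 0.12 + 0.1 = 0.2200
ω₁+ω₂+ω₃+ω₄ = 8.0000  →  vx = (0.05/4)·8.0000 = 0.1000
−ω₁+ω₂+ω₃−ω₄ = 5.0000  →  vy = (0.05/4)·5.0000 = 0.0625
−ω₁+ω₂−ω₃+ω₄ = 4.0000  →  ωz = (0.05/0.8800)·4.0000 = 0.2273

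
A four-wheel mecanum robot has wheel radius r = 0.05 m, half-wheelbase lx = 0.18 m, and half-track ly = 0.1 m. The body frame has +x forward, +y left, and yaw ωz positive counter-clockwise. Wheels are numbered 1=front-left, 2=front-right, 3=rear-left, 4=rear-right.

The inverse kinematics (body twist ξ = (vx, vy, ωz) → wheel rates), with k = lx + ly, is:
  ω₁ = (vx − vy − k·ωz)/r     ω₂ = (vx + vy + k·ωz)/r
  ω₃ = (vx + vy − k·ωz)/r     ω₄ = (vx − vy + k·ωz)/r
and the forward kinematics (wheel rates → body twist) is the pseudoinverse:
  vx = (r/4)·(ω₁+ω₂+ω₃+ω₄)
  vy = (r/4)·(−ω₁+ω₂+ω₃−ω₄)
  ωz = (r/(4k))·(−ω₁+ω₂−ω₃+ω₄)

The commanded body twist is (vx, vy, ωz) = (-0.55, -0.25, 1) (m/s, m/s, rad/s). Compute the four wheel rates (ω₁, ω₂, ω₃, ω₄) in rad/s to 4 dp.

k = lx + ly = 0.18 + 0.1 = 0.2800;  k·ωz = 0.2800·1 = 0.2800
ω₁ (FL) = (vx − vy − k·ωz)/r = -0.5800/0.05 = -11.6000
ω₂ (FR) = (vx + vy + k·ωz)/r = -0.5200/0.05 = -10.4000
ω₃ (RL) = (vx + vy − k·ωz)/r = -1.0800/0.05 = -21.6000
ω₄ (RR) = (vx − vy + k·ωz)/r = -0.0200/0.05 = -0.4000

(-11.6000, -10.4000, -21.6000, -0.4000)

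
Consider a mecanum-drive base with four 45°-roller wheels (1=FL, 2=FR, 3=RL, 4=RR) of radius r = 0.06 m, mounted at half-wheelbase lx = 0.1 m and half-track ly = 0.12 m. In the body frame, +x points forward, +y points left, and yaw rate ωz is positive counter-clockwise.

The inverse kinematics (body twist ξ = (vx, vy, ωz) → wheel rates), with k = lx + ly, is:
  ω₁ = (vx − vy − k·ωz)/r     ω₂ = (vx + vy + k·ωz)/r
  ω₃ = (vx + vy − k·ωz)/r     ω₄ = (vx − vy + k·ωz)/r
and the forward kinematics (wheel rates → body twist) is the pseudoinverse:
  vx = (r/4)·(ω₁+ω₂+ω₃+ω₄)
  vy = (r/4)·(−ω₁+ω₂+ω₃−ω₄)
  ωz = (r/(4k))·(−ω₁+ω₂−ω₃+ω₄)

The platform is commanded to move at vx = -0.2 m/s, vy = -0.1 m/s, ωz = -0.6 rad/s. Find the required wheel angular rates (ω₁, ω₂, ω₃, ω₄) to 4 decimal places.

(0.5333, -7.2000, -2.8000, -3.8667)

k = lx + ly = 0.1 + 0.12 = 0.2200;  k·ωz = 0.2200·-0.6 = -0.1320
ω₁ (FL) = (vx − vy − k·ωz)/r = 0.0320/0.06 = 0.5333
ω₂ (FR) = (vx + vy + k·ωz)/r = -0.4320/0.06 = -7.2000
ω₃ (RL) = (vx + vy − k·ωz)/r = -0.1680/0.06 = -2.8000
ω₄ (RR) = (vx − vy + k·ωz)/r = -0.2320/0.06 = -3.8667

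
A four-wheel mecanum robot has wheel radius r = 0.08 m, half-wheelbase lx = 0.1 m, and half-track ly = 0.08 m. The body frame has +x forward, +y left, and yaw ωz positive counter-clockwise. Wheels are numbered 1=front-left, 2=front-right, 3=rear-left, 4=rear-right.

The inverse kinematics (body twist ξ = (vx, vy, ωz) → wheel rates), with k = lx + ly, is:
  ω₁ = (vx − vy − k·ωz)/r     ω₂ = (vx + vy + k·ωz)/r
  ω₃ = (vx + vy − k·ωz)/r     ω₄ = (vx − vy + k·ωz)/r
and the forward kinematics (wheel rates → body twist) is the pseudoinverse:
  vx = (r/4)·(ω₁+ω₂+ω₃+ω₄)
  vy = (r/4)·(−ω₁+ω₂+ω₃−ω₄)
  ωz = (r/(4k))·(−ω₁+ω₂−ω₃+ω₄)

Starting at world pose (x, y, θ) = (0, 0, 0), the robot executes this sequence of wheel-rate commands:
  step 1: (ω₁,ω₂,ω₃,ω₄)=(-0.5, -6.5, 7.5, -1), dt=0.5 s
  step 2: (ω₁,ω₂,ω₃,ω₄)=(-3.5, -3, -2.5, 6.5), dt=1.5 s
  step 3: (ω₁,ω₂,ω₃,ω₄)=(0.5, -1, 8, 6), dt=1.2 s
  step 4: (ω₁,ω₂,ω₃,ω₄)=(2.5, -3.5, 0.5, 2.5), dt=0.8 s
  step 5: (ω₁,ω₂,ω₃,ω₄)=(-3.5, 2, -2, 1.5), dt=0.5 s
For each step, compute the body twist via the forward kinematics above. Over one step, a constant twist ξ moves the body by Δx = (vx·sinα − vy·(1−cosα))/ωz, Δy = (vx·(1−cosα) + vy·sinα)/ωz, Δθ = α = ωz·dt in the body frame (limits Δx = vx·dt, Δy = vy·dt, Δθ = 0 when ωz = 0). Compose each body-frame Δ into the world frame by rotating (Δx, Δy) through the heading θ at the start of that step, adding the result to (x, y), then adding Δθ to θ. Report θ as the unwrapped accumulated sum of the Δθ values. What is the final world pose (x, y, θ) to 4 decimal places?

step 1: ξ=(vx,vy,ωz)=(-0.0100, 0.0500, -1.6111), dt=0.5 → body Δ=(0.0051, 0.0243, -0.8056) → world pose (0.0051, 0.0243, -0.8056)
step 2: ξ=(vx,vy,ωz)=(-0.0500, -0.1700, 1.0556), dt=1.5 → body Δ=(0.1157, -0.2090, 1.5833) → world pose (-0.0655, -0.2039, 0.7778)
step 3: ξ=(vx,vy,ωz)=(0.2700, 0.0100, -0.3889), dt=1.2 → body Δ=(0.3151, -0.0627, -0.4667) → world pose (0.2030, -0.0275, 0.3111)
step 4: ξ=(vx,vy,ωz)=(0.0400, -0.1600, -0.4444), dt=0.8 → body Δ=(0.0088, -0.1309, -0.3556) → world pose (0.2514, -0.1494, -0.0444)
step 5: ξ=(vx,vy,ωz)=(-0.0400, 0.0400, 1.0000), dt=0.5 → body Δ=(-0.0241, 0.0143, 0.5000) → world pose (0.2280, -0.1341, 0.4556)

(0.2280, -0.1341, 0.4556)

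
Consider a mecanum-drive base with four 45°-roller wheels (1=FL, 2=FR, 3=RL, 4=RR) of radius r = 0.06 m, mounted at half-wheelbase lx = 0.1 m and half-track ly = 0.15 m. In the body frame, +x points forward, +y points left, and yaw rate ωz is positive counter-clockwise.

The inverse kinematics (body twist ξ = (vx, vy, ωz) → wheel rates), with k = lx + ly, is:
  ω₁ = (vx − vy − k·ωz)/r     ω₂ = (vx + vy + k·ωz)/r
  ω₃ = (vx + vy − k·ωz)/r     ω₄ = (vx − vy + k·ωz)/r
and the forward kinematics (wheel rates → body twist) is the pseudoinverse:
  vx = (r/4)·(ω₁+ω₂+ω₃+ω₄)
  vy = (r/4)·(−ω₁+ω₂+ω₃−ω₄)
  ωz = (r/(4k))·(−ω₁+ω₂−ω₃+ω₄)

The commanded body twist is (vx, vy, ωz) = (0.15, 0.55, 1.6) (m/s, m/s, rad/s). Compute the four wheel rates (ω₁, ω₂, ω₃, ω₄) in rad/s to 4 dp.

(-13.3333, 18.3333, 5.0000, 0.0000)

k = lx + ly = 0.1 + 0.15 = 0.2500;  k·ωz = 0.2500·1.6 = 0.4000
ω₁ (FL) = (vx − vy − k·ωz)/r = -0.8000/0.06 = -13.3333
ω₂ (FR) = (vx + vy + k·ωz)/r = 1.1000/0.06 = 18.3333
ω₃ (RL) = (vx + vy − k·ωz)/r = 0.3000/0.06 = 5.0000
ω₄ (RR) = (vx − vy + k·ωz)/r = 0.0000/0.06 = 0.0000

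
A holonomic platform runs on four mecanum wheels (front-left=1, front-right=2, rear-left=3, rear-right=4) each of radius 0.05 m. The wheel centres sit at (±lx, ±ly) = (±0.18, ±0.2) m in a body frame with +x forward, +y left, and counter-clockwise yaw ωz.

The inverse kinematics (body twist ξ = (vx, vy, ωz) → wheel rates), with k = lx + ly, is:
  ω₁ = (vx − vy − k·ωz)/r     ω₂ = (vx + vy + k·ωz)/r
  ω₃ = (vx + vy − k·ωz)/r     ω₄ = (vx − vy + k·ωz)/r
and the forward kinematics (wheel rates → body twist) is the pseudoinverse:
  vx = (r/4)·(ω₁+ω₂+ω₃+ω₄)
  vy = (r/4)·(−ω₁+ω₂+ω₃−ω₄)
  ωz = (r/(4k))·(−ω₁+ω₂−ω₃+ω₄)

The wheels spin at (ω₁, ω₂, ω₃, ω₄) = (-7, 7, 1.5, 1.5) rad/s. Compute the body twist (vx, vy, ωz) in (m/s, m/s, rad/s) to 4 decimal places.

k = lx + ly = 0.18 + 0.2 = 0.3800
ω₁+ω₂+ω₃+ω₄ = 3.0000  →  vx = (0.05/4)·3.0000 = 0.0375
−ω₁+ω₂+ω₃−ω₄ = 14.0000  →  vy = (0.05/4)·14.0000 = 0.1750
−ω₁+ω₂−ω₃+ω₄ = 14.0000  →  ωz = (0.05/1.5200)·14.0000 = 0.4605

(0.0375, 0.1750, 0.4605)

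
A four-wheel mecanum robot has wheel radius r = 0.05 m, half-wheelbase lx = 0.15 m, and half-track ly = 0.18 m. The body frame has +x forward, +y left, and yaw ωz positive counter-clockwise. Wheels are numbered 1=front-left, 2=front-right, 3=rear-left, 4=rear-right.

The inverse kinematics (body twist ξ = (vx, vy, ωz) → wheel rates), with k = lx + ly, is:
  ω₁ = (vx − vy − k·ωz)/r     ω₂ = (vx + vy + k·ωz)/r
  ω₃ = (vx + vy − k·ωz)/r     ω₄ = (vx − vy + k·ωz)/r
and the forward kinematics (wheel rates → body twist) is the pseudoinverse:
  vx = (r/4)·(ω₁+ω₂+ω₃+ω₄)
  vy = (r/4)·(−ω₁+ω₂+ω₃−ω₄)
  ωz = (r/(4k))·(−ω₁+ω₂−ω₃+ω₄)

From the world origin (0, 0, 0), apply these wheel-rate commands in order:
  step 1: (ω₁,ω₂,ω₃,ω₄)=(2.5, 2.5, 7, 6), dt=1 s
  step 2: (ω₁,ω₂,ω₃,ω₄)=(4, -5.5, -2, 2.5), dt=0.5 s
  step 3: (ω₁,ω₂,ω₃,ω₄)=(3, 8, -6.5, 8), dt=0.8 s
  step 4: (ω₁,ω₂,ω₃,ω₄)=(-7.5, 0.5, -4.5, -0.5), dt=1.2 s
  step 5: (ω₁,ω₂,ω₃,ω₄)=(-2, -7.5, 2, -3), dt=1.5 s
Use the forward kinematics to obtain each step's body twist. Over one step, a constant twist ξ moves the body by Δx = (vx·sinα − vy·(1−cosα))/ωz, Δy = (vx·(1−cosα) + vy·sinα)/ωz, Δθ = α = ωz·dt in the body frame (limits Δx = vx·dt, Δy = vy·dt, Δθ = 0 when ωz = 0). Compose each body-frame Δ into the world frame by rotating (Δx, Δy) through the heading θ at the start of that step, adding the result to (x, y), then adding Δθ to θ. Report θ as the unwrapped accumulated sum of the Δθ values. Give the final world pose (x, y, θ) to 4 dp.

(0.0347, -0.3582, 0.4072)

step 1: ξ=(vx,vy,ωz)=(0.2250, 0.0125, -0.0379), dt=1.0 → body Δ=(0.2252, 0.0082, -0.0379) → world pose (0.2252, 0.0082, -0.0379)
step 2: ξ=(vx,vy,ωz)=(-0.0125, -0.1750, -0.1894), dt=0.5 → body Δ=(-0.0104, -0.0871, -0.0947) → world pose (0.2115, -0.0784, -0.1326)
step 3: ξ=(vx,vy,ωz)=(0.1562, -0.1188, 0.7386), dt=0.8 → body Δ=(0.1451, -0.0537, 0.5909) → world pose (0.3483, -0.1508, 0.4583)
step 4: ξ=(vx,vy,ωz)=(-0.1500, 0.0500, 0.4545), dt=1.2 → body Δ=(-0.1872, 0.0092, 0.5455) → world pose (0.1763, -0.2254, 1.0038)
step 5: ξ=(vx,vy,ωz)=(-0.1313, -0.0062, -0.3977), dt=1.5 → body Δ=(-0.1881, 0.0482, -0.5966) → world pose (0.0347, -0.3582, 0.4072)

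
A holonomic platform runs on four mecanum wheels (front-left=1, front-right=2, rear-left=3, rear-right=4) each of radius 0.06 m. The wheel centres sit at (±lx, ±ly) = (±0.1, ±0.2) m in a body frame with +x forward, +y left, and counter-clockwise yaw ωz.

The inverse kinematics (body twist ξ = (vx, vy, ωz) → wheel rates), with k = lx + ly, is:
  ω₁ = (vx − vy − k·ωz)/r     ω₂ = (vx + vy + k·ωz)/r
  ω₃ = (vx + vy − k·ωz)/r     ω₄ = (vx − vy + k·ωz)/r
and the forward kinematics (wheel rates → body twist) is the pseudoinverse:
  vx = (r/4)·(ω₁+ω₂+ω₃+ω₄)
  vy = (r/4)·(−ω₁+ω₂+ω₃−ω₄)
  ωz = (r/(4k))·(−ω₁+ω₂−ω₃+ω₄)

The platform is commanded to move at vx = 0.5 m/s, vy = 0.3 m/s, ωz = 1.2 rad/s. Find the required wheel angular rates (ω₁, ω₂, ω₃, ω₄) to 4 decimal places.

k = lx + ly = 0.1 + 0.2 = 0.3000;  k·ωz = 0.3000·1.2 = 0.3600
ω₁ (FL) = (vx − vy − k·ωz)/r = -0.1600/0.06 = -2.6667
ω₂ (FR) = (vx + vy + k·ωz)/r = 1.1600/0.06 = 19.3333
ω₃ (RL) = (vx + vy − k·ωz)/r = 0.4400/0.06 = 7.3333
ω₄ (RR) = (vx − vy + k·ωz)/r = 0.5600/0.06 = 9.3333

(-2.6667, 19.3333, 7.3333, 9.3333)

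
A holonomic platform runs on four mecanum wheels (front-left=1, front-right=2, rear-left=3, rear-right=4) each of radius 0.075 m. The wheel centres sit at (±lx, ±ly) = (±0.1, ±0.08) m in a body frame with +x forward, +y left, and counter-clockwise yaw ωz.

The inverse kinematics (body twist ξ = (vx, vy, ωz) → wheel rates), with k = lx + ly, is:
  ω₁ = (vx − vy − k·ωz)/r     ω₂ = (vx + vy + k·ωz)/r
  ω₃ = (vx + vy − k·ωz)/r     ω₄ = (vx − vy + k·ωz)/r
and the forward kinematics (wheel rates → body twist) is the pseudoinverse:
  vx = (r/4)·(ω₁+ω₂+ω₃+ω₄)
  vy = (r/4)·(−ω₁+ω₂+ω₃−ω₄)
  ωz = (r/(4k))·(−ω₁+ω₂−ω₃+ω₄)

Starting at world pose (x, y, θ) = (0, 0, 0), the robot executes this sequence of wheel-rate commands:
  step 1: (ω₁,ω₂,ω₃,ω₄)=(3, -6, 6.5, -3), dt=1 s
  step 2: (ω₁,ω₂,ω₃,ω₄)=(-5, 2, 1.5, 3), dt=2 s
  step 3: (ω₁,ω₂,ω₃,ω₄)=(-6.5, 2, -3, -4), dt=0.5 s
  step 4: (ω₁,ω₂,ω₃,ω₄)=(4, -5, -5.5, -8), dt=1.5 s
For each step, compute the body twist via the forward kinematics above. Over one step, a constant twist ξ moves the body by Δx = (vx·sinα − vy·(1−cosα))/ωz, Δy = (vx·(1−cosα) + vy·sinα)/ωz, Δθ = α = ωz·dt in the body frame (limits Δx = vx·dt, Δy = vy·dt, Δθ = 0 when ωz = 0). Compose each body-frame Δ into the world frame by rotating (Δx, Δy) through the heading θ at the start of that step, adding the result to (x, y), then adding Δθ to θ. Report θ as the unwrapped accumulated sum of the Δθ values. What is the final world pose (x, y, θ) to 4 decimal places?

(-0.2966, 0.2243, -1.5625)

step 1: ξ=(vx,vy,ωz)=(0.0094, 0.0094, -1.9271), dt=1.0 → body Δ=(0.0111, -0.0020, -1.9271) → world pose (0.0111, -0.0020, -1.9271)
step 2: ξ=(vx,vy,ωz)=(0.0281, 0.1031, 0.8854), dt=2.0 → body Δ=(-0.1085, 0.1522, 1.7708) → world pose (0.1916, 0.0466, -0.1562)
step 3: ξ=(vx,vy,ωz)=(-0.2156, 0.1781, 0.7812), dt=0.5 → body Δ=(-0.1223, 0.0660, 0.3906) → world pose (0.0811, 0.1308, 0.2344)
step 4: ξ=(vx,vy,ωz)=(-0.2719, -0.1219, -1.1979), dt=1.5 → body Δ=(-0.3457, 0.1787, -1.7969) → world pose (-0.2966, 0.2243, -1.5625)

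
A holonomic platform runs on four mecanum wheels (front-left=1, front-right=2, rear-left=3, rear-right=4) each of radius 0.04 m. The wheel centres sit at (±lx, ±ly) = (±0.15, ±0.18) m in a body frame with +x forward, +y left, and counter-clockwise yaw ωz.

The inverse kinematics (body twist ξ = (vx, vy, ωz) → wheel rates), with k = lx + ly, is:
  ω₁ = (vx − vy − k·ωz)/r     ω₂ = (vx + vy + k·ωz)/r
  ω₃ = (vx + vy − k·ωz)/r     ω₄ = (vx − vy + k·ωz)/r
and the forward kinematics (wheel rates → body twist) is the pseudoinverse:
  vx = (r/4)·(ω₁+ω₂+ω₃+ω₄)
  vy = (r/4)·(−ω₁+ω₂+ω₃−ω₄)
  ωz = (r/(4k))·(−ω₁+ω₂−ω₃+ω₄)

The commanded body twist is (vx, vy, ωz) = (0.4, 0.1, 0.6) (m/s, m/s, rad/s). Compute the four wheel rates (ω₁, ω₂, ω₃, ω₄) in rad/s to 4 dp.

(2.5500, 17.4500, 7.5500, 12.4500)

k = lx + ly = 0.15 + 0.18 = 0.3300;  k·ωz = 0.3300·0.6 = 0.1980
ω₁ (FL) = (vx − vy − k·ωz)/r = 0.1020/0.04 = 2.5500
ω₂ (FR) = (vx + vy + k·ωz)/r = 0.6980/0.04 = 17.4500
ω₃ (RL) = (vx + vy − k·ωz)/r = 0.3020/0.04 = 7.5500
ω₄ (RR) = (vx − vy + k·ωz)/r = 0.4980/0.04 = 12.4500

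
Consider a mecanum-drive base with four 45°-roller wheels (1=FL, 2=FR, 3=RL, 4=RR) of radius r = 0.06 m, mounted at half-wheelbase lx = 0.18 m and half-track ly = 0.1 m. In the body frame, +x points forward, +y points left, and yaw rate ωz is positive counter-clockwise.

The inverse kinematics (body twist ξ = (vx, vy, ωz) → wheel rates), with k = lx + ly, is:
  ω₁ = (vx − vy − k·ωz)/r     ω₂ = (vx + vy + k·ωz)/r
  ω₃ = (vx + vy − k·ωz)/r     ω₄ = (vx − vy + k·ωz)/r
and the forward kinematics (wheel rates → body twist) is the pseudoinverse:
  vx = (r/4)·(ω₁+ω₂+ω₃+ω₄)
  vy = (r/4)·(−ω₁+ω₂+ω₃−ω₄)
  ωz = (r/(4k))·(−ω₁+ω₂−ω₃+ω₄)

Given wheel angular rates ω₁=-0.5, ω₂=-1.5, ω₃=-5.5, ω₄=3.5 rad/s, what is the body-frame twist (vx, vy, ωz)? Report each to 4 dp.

(-0.0600, -0.1500, 0.4286)

k = lx + ly = 0.18 + 0.1 = 0.2800
ω₁+ω₂+ω₃+ω₄ = -4.0000  →  vx = (0.06/4)·-4.0000 = -0.0600
−ω₁+ω₂+ω₃−ω₄ = -10.0000  →  vy = (0.06/4)·-10.0000 = -0.1500
−ω₁+ω₂−ω₃+ω₄ = 8.0000  →  ωz = (0.06/1.1200)·8.0000 = 0.4286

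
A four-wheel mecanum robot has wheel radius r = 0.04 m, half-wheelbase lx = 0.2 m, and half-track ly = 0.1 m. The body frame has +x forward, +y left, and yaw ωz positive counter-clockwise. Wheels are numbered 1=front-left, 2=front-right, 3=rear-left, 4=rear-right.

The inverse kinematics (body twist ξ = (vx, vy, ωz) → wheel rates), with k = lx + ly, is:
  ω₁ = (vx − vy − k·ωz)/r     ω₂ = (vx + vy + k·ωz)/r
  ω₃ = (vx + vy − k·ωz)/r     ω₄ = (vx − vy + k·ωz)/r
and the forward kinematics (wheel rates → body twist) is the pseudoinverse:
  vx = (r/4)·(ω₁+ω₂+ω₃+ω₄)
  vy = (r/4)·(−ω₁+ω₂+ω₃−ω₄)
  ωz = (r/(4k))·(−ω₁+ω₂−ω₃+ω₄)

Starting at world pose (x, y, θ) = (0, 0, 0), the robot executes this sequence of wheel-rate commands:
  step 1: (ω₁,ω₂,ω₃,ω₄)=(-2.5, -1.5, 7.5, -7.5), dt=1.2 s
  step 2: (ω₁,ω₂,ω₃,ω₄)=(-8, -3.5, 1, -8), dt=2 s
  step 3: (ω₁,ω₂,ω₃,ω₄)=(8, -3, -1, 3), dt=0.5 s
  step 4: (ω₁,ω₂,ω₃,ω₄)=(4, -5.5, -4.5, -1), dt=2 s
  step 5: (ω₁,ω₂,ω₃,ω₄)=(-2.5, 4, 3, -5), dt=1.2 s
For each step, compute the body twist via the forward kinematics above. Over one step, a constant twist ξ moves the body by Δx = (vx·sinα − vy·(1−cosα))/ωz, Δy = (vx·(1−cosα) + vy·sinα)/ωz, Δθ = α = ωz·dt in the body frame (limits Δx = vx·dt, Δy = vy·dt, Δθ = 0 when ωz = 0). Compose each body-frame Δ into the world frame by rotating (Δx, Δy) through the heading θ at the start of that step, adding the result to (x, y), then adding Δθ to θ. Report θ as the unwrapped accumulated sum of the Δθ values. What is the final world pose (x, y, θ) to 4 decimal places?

step 1: ξ=(vx,vy,ωz)=(-0.0400, 0.1600, -0.4667), dt=1.2 → body Δ=(0.0068, 0.1952, -0.5600) → world pose (0.0068, 0.1952, -0.5600)
step 2: ξ=(vx,vy,ωz)=(-0.1850, 0.1350, -0.1500), dt=2.0 → body Δ=(-0.3243, 0.3211, -0.3000) → world pose (-0.0974, 0.6395, -0.8600)
step 3: ξ=(vx,vy,ωz)=(0.0700, -0.1500, -0.2333), dt=0.5 → body Δ=(0.0306, -0.0769, -0.1167) → world pose (-0.1357, 0.5662, -0.9767)
step 4: ξ=(vx,vy,ωz)=(-0.0700, -0.1300, -0.2000), dt=2.0 → body Δ=(-0.1876, -0.2255, -0.4000) → world pose (-0.4276, 0.5954, -1.3767)
step 5: ξ=(vx,vy,ωz)=(-0.0050, 0.1450, -0.0500), dt=1.2 → body Δ=(-0.0008, 0.1741, -0.0600) → world pose (-0.2569, 0.6297, -1.4367)

(-0.2569, 0.6297, -1.4367)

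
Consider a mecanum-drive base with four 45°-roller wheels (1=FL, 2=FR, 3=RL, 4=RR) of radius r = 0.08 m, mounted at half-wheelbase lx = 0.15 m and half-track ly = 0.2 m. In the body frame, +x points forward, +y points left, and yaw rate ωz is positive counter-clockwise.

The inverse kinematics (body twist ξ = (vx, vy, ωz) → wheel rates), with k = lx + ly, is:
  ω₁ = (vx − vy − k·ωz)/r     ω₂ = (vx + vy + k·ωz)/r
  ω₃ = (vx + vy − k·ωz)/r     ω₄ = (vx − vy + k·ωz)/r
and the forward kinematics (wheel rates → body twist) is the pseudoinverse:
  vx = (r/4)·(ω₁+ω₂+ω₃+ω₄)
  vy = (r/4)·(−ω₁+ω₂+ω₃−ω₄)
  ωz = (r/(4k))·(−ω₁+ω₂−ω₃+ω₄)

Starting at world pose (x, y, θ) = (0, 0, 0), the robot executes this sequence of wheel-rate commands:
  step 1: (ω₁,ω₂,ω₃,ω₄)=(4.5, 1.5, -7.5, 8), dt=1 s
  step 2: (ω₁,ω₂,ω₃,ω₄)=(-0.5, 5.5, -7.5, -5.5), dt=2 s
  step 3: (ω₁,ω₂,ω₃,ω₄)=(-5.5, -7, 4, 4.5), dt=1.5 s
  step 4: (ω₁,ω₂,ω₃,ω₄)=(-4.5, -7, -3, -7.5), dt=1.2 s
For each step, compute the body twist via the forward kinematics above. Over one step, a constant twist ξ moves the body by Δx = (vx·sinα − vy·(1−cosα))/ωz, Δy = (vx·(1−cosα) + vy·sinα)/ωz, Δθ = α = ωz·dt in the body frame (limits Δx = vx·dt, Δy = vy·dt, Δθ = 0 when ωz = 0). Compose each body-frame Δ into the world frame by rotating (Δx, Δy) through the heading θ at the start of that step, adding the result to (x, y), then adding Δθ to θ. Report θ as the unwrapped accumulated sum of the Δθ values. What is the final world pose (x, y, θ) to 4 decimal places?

step 1: ξ=(vx,vy,ωz)=(0.1300, -0.3700, 0.7143), dt=1.0 → body Δ=(0.2458, -0.2948, 0.7143) → world pose (0.2458, -0.2948, 0.7143)
step 2: ξ=(vx,vy,ωz)=(-0.1600, 0.0800, 0.4571), dt=2.0 → body Δ=(-0.3454, 0.0022, 0.9143) → world pose (-0.0166, -0.5194, 1.6286)
step 3: ξ=(vx,vy,ωz)=(-0.0800, -0.0400, -0.0571), dt=1.5 → body Δ=(-0.1224, -0.0548, -0.0857) → world pose (0.0451, -0.6385, 1.5429)
step 4: ξ=(vx,vy,ωz)=(-0.4400, 0.0400, -0.4000), dt=1.2 → body Δ=(-0.4967, 0.1705, -0.4800) → world pose (-0.1392, -1.1302, 1.0629)

(-0.1392, -1.1302, 1.0629)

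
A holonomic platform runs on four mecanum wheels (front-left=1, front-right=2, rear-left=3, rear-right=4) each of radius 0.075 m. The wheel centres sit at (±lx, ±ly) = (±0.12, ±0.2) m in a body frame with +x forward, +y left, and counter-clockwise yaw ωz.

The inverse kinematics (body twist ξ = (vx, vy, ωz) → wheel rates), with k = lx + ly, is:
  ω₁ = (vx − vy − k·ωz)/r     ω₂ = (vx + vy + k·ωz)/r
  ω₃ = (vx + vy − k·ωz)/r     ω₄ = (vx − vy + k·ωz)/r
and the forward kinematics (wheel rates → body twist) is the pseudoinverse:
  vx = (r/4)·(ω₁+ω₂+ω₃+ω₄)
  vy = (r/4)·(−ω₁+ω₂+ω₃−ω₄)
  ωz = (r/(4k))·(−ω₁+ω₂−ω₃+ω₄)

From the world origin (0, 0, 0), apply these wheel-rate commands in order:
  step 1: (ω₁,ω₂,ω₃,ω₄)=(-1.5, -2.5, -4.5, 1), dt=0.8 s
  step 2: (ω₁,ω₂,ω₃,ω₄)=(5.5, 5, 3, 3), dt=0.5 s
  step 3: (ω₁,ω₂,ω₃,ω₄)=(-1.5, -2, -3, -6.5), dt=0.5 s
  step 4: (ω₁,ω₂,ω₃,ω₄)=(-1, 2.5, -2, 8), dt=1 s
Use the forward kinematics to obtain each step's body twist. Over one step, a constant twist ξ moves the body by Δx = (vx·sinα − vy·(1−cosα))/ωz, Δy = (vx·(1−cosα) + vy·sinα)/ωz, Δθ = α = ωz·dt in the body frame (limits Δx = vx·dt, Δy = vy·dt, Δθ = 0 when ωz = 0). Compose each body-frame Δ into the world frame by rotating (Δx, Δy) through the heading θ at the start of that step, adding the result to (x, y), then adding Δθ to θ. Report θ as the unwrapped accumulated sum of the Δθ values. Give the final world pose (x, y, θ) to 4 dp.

step 1: ξ=(vx,vy,ωz)=(-0.1406, -0.1219, 0.2637), dt=0.8 → body Δ=(-0.1014, -0.1086, 0.2109) → world pose (-0.1014, -0.1086, 0.2109)
step 2: ξ=(vx,vy,ωz)=(0.3094, -0.0094, -0.0293), dt=0.5 → body Δ=(0.1546, -0.0058, -0.0146) → world pose (0.0510, -0.0819, 0.1963)
step 3: ξ=(vx,vy,ωz)=(-0.2437, 0.0563, -0.2344), dt=0.5 → body Δ=(-0.1200, 0.0352, -0.1172) → world pose (-0.0735, -0.0708, 0.0791)
step 4: ξ=(vx,vy,ωz)=(0.1406, -0.1219, 0.7910), dt=1.0 → body Δ=(0.1722, -0.0568, 0.7910) → world pose (0.1026, -0.1138, 0.8701)

(0.1026, -0.1138, 0.8701)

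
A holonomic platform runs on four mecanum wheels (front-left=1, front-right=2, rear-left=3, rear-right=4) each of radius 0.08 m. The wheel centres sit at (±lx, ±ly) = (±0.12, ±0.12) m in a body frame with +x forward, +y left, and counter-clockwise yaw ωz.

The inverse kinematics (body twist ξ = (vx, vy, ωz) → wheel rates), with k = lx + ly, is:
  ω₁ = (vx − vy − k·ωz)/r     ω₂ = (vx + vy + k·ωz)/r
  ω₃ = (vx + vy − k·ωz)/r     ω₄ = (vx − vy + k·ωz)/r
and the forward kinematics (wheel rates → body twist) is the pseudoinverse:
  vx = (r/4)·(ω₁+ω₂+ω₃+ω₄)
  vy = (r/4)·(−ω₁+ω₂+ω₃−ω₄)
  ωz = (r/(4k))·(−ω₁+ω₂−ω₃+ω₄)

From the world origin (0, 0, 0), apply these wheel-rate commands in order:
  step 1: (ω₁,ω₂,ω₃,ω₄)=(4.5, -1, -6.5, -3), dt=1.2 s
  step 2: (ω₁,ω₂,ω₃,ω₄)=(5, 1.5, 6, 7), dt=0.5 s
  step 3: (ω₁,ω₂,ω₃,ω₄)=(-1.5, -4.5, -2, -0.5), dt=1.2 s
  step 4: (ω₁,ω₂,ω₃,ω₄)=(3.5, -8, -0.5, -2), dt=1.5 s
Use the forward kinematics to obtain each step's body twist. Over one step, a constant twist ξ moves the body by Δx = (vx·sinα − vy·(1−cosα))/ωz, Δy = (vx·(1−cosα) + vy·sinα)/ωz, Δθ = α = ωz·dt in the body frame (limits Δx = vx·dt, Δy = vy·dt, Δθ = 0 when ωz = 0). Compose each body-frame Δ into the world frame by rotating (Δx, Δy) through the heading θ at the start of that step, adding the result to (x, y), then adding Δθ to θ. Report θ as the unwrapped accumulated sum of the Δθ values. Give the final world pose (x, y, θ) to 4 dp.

step 1: ξ=(vx,vy,ωz)=(-0.1200, -0.1800, -0.1667), dt=1.2 → body Δ=(-0.1646, -0.2002, -0.2000) → world pose (-0.1646, -0.2002, -0.2000)
step 2: ξ=(vx,vy,ωz)=(0.3900, -0.0900, -0.2083), dt=0.5 → body Δ=(0.1923, -0.0551, -0.1042) → world pose (0.0130, -0.2924, -0.3042)
step 3: ξ=(vx,vy,ωz)=(-0.1700, -0.0900, -0.1250), dt=1.2 → body Δ=(-0.2113, -0.0923, -0.1500) → world pose (-0.2163, -0.3172, -0.4542)
step 4: ξ=(vx,vy,ωz)=(-0.1400, -0.2000, -1.0833), dt=1.5 → body Δ=(-0.3237, -0.0481, -1.6250) → world pose (-0.5283, -0.2184, -2.0792)

(-0.5283, -0.2184, -2.0792)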